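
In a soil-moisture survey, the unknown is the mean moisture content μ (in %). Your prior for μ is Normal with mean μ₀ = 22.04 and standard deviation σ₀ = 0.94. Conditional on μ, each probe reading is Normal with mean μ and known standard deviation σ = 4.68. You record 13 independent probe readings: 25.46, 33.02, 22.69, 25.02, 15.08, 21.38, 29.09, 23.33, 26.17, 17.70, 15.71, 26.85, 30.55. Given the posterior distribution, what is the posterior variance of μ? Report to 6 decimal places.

For Normal data with known variance σ², a Normal(μ₀, σ₀²) prior on μ is conjugate. Posterior precision = 1/σ₀² + n/σ²; posterior mean is the precision-weighted average of μ₀ and x̄.
σ₀² = 0.94² = 0.8836, σ² = 4.68² = 21.9024; σ² + n·σ₀² = 21.9024 + 13·0.8836 = 33.3892.
Posterior precision = 1/σ₀² + n/σ² = 1/0.8836 + 13/21.9024 = (σ² + n·σ₀²)/(σ₀²σ²) = 33.3892/(0.8836·21.9024); posterior variance σₙ² = σ₀²σ²/(σ² + n·σ₀²) = 0.8836·21.9024/33.3892 = 0.579617.

0.579617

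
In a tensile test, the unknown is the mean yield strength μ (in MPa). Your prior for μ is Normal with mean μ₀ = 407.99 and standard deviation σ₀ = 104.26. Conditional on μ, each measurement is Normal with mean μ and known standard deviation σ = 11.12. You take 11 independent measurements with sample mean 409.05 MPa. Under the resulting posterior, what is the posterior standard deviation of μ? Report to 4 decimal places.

For Normal data with known variance σ², a Normal(μ₀, σ₀²) prior on μ is conjugate. Posterior precision = 1/σ₀² + n/σ²; posterior mean is the precision-weighted average of μ₀ and x̄.
σ₀² = 104.26² = 10870.1476, σ² = 11.12² = 123.6544; σ² + n·σ₀² = 123.6544 + 11·10870.1476 = 119695.278.
Posterior precision = 1/σ₀² + n/σ² = 1/10870.1476 + 11/123.6544 = (σ² + n·σ₀²)/(σ₀²σ²) = 119695.278/(10870.1476·123.6544); posterior variance σₙ² = σ₀²σ²/(σ² + n·σ₀²) = 10870.1476·123.6544/119695.278 = 11.229696.
Posterior SD = √σₙ² = √(10870.1476·123.6544/119695.278) = 3.3511.

3.3511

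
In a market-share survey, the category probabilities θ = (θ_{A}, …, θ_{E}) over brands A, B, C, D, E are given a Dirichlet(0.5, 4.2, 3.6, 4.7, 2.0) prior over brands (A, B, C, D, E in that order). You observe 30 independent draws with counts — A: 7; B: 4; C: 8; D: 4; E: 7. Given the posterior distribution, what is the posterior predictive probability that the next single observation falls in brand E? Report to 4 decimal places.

0.2000

The Dirichlet prior is conjugate to the Multinomial likelihood: each posterior αⱼ = prior αⱼ + observed count nⱼ.
Posterior concentration: (7.5, 8.2, 11.6, 8.7, 9.0), total = 45.0.
P(next = E | data) = α_{E}/Σα = 0.2000.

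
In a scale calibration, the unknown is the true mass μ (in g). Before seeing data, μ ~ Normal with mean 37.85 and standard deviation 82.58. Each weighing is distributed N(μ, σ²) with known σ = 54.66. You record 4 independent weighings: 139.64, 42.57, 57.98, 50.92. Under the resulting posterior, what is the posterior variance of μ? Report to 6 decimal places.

For Normal data with known variance σ², a Normal(μ₀, σ₀²) prior on μ is conjugate. Posterior precision = 1/σ₀² + n/σ²; posterior mean is the precision-weighted average of μ₀ and x̄.
σ₀² = 82.58² = 6819.4564, σ² = 54.66² = 2987.7156; σ² + n·σ₀² = 2987.7156 + 4·6819.4564 = 30265.5412.
Posterior precision = 1/σ₀² + n/σ² = 1/6819.4564 + 4/2987.7156 = (σ² + n·σ₀²)/(σ₀²σ²) = 30265.5412/(6819.4564·2987.7156); posterior variance σₙ² = σ₀²σ²/(σ² + n·σ₀²) = 6819.4564·2987.7156/30265.5412 = 673.194513.

673.194513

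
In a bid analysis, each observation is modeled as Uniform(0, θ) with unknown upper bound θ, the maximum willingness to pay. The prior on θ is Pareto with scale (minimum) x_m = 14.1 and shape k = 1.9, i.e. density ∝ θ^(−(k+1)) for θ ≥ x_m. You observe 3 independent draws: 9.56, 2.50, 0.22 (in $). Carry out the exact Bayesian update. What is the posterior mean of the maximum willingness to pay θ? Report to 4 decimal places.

17.7154

A Pareto(scale x_m, shape k) prior on the upper bound θ of Uniform(0, θ) is conjugate: posterior is Pareto(max(x_m, max xᵢ), k + n).
Sample maximum = 9.56; prior scale x_m = 14.1 → posterior scale = max = 14.10.
Posterior shape = 1.9 + 3 = 4.9.
E[θ|data] = k·x_m/(k−1) = 4.9·14.10/3.9 = 17.7154.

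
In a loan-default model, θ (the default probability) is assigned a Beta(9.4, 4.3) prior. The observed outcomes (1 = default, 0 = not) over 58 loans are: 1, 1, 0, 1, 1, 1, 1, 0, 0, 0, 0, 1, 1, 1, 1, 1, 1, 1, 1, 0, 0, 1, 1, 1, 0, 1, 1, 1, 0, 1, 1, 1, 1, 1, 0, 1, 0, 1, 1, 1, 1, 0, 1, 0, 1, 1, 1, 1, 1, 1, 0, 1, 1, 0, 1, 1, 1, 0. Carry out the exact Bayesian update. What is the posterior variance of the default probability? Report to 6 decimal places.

The Beta prior is conjugate to a Binomial/Bernoulli likelihood; the update adds successes to α and failures to β.
Posterior: Beta(α+k, β+n−k) = Beta(9.4+42, 4.3+16) = Beta(51.4, 20.3).
Var = αβ/((α+β)²(α+β+1)) = 51.4·20.3/(71.7²·72.7) = 0.002792.

0.002792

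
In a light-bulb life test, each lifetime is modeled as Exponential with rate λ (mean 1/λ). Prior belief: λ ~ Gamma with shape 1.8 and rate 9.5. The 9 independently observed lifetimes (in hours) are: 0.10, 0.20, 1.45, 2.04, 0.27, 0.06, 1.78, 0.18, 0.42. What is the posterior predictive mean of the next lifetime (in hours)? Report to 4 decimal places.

With a Gamma(shape α, rate β) prior on the exponential rate λ, the posterior after n observations with total T = Σxᵢ is Gamma(α+n, β+T).
Sum of observations T = 6.50 hours; n = 9.
Posterior: Gamma(1.8+9, 9.5+6.50) = Gamma(10.8, 16.00).
The predictive distribution for the next observation is Lomax; its mean is β/(α−1) = 16.00/9.8 = 1.6327.

1.6327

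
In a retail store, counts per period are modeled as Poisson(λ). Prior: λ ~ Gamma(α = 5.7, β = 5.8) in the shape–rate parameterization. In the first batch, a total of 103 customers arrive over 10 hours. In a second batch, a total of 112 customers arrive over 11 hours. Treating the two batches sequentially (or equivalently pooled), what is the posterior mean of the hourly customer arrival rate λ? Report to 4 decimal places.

8.2351

With a Gamma(shape α, rate β) prior, the Poisson likelihood is conjugate: the posterior is Gamma(α + ΣXᵢ, β + n).
After batch 1: Gamma(α+S, β+n) = Gamma(5.7+103, 5.8+10) = Gamma(108.7, 15.8).
After batch 2: Gamma(α+S, β+n) = Gamma(108.7+112, 15.8+11) = Gamma(220.7, 26.8).
Posterior mean = α/β = 220.7/26.8 = 8.2351.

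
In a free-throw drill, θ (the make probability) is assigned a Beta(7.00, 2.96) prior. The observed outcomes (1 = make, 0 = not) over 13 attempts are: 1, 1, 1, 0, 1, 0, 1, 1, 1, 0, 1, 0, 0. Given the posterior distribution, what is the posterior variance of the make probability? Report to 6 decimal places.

0.009453

The Beta prior is conjugate to a Binomial/Bernoulli likelihood; the update adds successes to α and failures to β.
Posterior: Beta(α+k, β+n−k) = Beta(7.00+8, 2.96+5) = Beta(15.00, 7.96).
Var = αβ/((α+β)²(α+β+1)) = 15.00·7.96/(22.96²·23.96) = 0.009453.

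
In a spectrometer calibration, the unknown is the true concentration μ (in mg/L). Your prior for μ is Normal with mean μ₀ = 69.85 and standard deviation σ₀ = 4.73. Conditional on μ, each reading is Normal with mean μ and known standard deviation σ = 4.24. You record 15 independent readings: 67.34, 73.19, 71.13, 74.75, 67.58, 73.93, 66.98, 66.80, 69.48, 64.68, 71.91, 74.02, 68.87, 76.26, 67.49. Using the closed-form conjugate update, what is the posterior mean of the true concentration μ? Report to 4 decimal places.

70.2714

For Normal data with known variance σ², a Normal(μ₀, σ₀²) prior on μ is conjugate. Posterior precision = 1/σ₀² + n/σ²; posterior mean is the precision-weighted average of μ₀ and x̄.
Σxᵢ = 67.34 + 73.19 + 71.13 + 74.75 + 67.58 + 73.93 + 66.98 + 66.80 + 69.48 + 64.68 + 71.91 + 74.02 + 68.87 + 76.26 + 67.49 = 1054.41, so n·x̄ = 1054.41.
σ₀² = 4.73² = 22.3729, σ² = 4.24² = 17.9776; σ² + n·σ₀² = 17.9776 + 15·22.3729 = 353.5711.
Posterior mean = (μ₀/σ₀² + n·x̄/σ²)/(1/σ₀² + n/σ²) = (σ²·μ₀ + σ₀²·n·x̄)/(σ² + n·σ₀²) = (17.9776·69.85 + 22.3729·1054.41)/353.5711 = 24845.944849/353.5711 = 70.2714.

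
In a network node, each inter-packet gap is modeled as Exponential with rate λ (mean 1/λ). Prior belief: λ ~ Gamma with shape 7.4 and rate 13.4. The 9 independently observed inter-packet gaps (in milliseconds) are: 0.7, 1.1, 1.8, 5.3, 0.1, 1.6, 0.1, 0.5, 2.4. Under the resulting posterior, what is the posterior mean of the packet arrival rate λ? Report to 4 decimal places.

0.6074

With a Gamma(shape α, rate β) prior on the exponential rate λ, the posterior after n observations with total T = Σxᵢ is Gamma(α+n, β+T).
Sum of observations T = 13.6 milliseconds; n = 9.
Posterior: Gamma(7.4+9, 13.4+13.6) = Gamma(16.4, 27.0).
Posterior mean of λ = α/β = 16.4/27.0 = 0.6074.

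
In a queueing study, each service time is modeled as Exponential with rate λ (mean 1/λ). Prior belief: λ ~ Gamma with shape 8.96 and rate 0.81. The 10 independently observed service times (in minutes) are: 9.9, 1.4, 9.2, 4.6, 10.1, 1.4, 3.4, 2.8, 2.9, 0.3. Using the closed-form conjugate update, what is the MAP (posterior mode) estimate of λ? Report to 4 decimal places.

With a Gamma(shape α, rate β) prior on the exponential rate λ, the posterior after n observations with total T = Σxᵢ is Gamma(α+n, β+T).
Sum of observations T = 46.0 minutes; n = 10.
Posterior: Gamma(8.96+10, 0.81+46.0) = Gamma(18.96, 46.81).
Mode = (α−1)/β = 0.3837.

0.3837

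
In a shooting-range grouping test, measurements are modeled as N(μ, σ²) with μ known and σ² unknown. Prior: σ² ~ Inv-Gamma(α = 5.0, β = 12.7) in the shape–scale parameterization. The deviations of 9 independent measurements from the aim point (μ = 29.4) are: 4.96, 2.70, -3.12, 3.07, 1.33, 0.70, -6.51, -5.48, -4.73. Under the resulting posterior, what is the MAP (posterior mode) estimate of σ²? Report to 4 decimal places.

8.2616

With known mean μ and an Inverse-Gamma(α, β) prior on σ², the Normal likelihood is conjugate: posterior is Inv-Gamma(α + n/2, β + Σ(xᵢ−μ)²/2).
Σ(xᵢ−μ)² = (4.96)² + (2.70)² + (-3.12)² + (3.07)² + (1.33)² + (0.70)² + (-6.51)² + (-5.48)² + (-4.73)² = 148.0932.
Posterior: Inv-Gamma(5.0 + 9/2, 12.7 + 148.0932/2) = Inv-Gamma(9.50, 86.74660).
Mode = β/(α+1) = 86.74660/10.50 = 8.2616.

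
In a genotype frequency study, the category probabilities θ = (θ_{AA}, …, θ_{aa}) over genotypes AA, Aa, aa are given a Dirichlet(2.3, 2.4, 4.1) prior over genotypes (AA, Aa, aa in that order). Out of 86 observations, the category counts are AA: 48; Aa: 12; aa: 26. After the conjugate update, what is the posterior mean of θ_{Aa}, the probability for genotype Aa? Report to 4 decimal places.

0.1519

The Dirichlet prior is conjugate to the Multinomial likelihood: each posterior αⱼ = prior αⱼ + observed count nⱼ.
Posterior concentration: (50.3, 14.4, 30.1), total = 94.8.
E[θ_{Aa}|data] = α_{Aa}/Σα = 14.4/94.8 = 0.1519.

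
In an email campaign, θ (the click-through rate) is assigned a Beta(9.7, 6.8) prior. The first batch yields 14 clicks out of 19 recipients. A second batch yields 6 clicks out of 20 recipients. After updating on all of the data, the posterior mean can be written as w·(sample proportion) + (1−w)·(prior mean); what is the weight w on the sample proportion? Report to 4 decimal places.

0.7027

The Beta prior is conjugate to a Binomial/Bernoulli likelihood; the update adds successes to α and failures to β.
Total number of recipients: n = 19 + 20 = 39.
Posterior mean = (α₀+k)/(α₀+β₀+n) = [n/(α₀+β₀+n)]·(k/n) + [(α₀+β₀)/(α₀+β₀+n)]·α₀/(α₀+β₀), so only n and the prior enter the weight.
The weight on the data is w = n/(α₀+β₀+n) = 39/(9.7+6.8+39) = 39/55.5 = 0.7027.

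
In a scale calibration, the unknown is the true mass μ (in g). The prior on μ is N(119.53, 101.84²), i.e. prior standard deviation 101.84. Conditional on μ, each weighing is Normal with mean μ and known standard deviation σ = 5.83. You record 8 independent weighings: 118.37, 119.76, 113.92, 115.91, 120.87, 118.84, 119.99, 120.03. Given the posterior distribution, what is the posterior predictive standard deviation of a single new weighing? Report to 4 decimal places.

6.1835

For Normal data with known variance σ², a Normal(μ₀, σ₀²) prior on μ is conjugate. Posterior precision = 1/σ₀² + n/σ²; posterior mean is the precision-weighted average of μ₀ and x̄.
σ₀² = 101.84² = 10371.3856, σ² = 5.83² = 33.9889; σ² + n·σ₀² = 33.9889 + 8·10371.3856 = 83005.0737.
Posterior precision = 1/σ₀² + n/σ² = 1/10371.3856 + 8/33.9889 = (σ² + n·σ₀²)/(σ₀²σ²) = 83005.0737/(10371.3856·33.9889); posterior variance σₙ² = σ₀²σ²/(σ² + n·σ₀²) = 10371.3856·33.9889/83005.0737 = 4.246873.
Predictive variance for one new observation = σₙ² + σ² = 10371.3856·33.9889/83005.0737 + 33.9889 = σ²·(σ₀² + 83005.0737)/83005.0737 = 33.9889·93376.4593/83005.0737 = 38.235773; SD = √(33.9889·93376.4593/83005.0737) = 6.1835.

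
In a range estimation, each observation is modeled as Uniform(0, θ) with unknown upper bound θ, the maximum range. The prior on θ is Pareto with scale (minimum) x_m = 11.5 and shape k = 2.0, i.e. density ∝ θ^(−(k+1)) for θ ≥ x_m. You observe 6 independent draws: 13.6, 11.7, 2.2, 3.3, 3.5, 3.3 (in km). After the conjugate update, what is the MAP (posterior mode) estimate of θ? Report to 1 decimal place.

13.6

A Pareto(scale x_m, shape k) prior on the upper bound θ of Uniform(0, θ) is conjugate: posterior is Pareto(max(x_m, max xᵢ), k + n).
Sample maximum = 13.6; prior scale x_m = 11.5 → posterior scale = max = 13.6.
Posterior shape = 2.0 + 6 = 8.0.
The Pareto density is decreasing on [x_m, ∞), so the mode is x_m = 13.6.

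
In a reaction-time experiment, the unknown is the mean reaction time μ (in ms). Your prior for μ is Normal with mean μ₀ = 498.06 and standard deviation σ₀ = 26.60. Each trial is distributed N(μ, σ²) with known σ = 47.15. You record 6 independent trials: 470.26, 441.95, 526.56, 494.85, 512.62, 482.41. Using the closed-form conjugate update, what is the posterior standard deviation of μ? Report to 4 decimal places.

For Normal data with known variance σ², a Normal(μ₀, σ₀²) prior on μ is conjugate. Posterior precision = 1/σ₀² + n/σ²; posterior mean is the precision-weighted average of μ₀ and x̄.
σ₀² = 26.60² = 707.56, σ² = 47.15² = 2223.1225; σ² + n·σ₀² = 2223.1225 + 6·707.56 = 6468.4825.
Posterior precision = 1/σ₀² + n/σ² = 1/707.56 + 6/2223.1225 = (σ² + n·σ₀²)/(σ₀²σ²) = 6468.4825/(707.56·2223.1225); posterior variance σₙ² = σ₀²σ²/(σ² + n·σ₀²) = 707.56·2223.1225/6468.4825 = 243.177987.
Posterior SD = √σₙ² = √(707.56·2223.1225/6468.4825) = 15.5942.

15.5942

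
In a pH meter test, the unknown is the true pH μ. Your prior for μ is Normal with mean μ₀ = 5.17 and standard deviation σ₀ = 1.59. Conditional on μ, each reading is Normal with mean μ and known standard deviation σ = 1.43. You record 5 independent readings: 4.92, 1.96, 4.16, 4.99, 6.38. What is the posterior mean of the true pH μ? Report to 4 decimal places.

For Normal data with known variance σ², a Normal(μ₀, σ₀²) prior on μ is conjugate. Posterior precision = 1/σ₀² + n/σ²; posterior mean is the precision-weighted average of μ₀ and x̄.
Σxᵢ = 4.92 + 1.96 + 4.16 + 4.99 + 6.38 = 22.41, so n·x̄ = 22.41.
σ₀² = 1.59² = 2.5281, σ² = 1.43² = 2.0449; σ² + n·σ₀² = 2.0449 + 5·2.5281 = 14.6854.
Posterior mean = (μ₀/σ₀² + n·x̄/σ²)/(1/σ₀² + n/σ²) = (σ²·μ₀ + σ₀²·n·x̄)/(σ² + n·σ₀²) = (2.0449·5.17 + 2.5281·22.41)/14.6854 = 67.226854/14.6854 = 4.5778.

4.5778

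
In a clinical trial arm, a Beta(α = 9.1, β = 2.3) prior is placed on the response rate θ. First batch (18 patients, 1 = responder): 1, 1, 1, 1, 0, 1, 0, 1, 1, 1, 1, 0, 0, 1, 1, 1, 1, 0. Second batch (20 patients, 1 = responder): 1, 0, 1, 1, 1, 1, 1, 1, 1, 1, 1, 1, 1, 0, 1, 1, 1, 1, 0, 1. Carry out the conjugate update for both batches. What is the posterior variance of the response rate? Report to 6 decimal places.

0.003274

The Beta prior is conjugate to a Binomial/Bernoulli likelihood; the update adds successes to α and failures to β.
After batch 1: Beta(9.1+13, 2.3+5) = Beta(22.1, 7.3).
After batch 2: Beta(22.1+17, 7.3+3) = Beta(39.1, 10.3).
Var = αβ/((α+β)²(α+β+1)) = 39.1·10.3/(49.4²·50.4) = 0.003274.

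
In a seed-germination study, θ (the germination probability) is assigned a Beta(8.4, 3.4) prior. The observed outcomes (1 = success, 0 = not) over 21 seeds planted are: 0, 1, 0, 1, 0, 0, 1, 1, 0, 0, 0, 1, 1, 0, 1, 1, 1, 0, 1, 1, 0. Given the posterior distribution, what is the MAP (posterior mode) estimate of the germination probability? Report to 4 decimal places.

The Beta prior is conjugate to a Binomial/Bernoulli likelihood; the update adds successes to α and failures to β.
Posterior: Beta(α+k, β+n−k) = Beta(8.4+11, 3.4+10) = Beta(19.4, 13.4).
Mode of Beta(a,b) for a,b>1 is (a−1)/(a+b−2) = 18.4/30.8 = 0.5974.

0.5974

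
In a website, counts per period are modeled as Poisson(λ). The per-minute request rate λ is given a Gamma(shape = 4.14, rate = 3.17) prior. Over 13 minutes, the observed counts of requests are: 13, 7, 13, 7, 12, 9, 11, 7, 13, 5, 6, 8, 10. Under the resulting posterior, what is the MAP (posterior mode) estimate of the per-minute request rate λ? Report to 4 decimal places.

7.6772

With a Gamma(shape α, rate β) prior, the Poisson likelihood is conjugate: the posterior is Gamma(α + ΣXᵢ, β + n).
Sum of counts S = 121 over n = 13 minutes.
Posterior: Gamma(α+S, β+n) = Gamma(4.14+121, 3.17+13) = Gamma(125.14, 16.17).
Mode of Gamma(α,β) for α≥1 is (α−1)/β = 124.14/16.17 = 7.6772.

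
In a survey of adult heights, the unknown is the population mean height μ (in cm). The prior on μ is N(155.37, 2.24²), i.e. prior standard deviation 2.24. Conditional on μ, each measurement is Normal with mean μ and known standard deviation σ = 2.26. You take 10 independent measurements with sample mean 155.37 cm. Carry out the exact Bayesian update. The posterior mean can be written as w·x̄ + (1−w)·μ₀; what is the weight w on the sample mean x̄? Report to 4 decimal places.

0.9076

For Normal data with known variance σ², a Normal(μ₀, σ₀²) prior on μ is conjugate. Posterior precision = 1/σ₀² + n/σ²; posterior mean is the precision-weighted average of μ₀ and x̄.
σ₀² = 2.24² = 5.0176, σ² = 2.26² = 5.1076. Prior precision 1/σ₀² = 1/5.0176; data precision n/σ² = 10/5.1076.
w = (n/σ²)/(1/σ₀² + n/σ²) = n·σ₀²/(σ² + n·σ₀²) = 10·5.0176/(5.1076 + 10·5.0176) = 50.176/55.2836 = 0.9076.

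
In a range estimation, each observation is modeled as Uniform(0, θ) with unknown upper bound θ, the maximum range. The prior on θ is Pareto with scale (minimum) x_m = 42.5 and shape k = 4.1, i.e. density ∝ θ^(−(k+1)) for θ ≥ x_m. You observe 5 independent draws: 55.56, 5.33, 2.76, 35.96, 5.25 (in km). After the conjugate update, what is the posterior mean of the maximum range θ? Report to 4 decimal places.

62.4193

A Pareto(scale x_m, shape k) prior on the upper bound θ of Uniform(0, θ) is conjugate: posterior is Pareto(max(x_m, max xᵢ), k + n).
Sample maximum = 55.56; prior scale x_m = 42.5 → posterior scale = max = 55.56.
Posterior shape = 4.1 + 5 = 9.1.
E[θ|data] = k·x_m/(k−1) = 9.1·55.56/8.1 = 62.4193.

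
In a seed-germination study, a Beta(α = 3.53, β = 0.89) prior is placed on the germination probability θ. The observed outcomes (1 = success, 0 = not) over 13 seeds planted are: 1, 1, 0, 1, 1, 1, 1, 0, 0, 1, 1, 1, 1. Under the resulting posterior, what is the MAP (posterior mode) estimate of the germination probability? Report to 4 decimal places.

The Beta prior is conjugate to a Binomial/Bernoulli likelihood; the update adds successes to α and failures to β.
Posterior: Beta(α+k, β+n−k) = Beta(3.53+10, 0.89+3) = Beta(13.53, 3.89).
Mode of Beta(a,b) for a,b>1 is (a−1)/(a+b−2) = 12.53/15.42 = 0.8126.

0.8126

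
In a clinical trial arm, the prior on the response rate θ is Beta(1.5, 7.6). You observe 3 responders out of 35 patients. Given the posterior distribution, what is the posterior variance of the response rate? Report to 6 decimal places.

0.002032

The Beta prior is conjugate to a Binomial/Bernoulli likelihood; the update adds successes to α and failures to β.
Posterior: Beta(α+k, β+n−k) = Beta(1.5+3, 7.6+32) = Beta(4.5, 39.6).
Var = αβ/((α+β)²(α+β+1)) = 4.5·39.6/(44.1²·45.1) = 0.002032.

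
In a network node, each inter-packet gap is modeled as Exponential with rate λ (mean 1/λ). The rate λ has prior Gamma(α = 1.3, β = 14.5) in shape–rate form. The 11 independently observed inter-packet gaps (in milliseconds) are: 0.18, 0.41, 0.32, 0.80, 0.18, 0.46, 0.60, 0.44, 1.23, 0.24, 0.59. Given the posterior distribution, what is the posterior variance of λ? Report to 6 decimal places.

With a Gamma(shape α, rate β) prior on the exponential rate λ, the posterior after n observations with total T = Σxᵢ is Gamma(α+n, β+T).
Sum of observations T = 5.45 milliseconds; n = 11.
Posterior: Gamma(1.3+11, 14.5+5.45) = Gamma(12.3, 19.95).
Var = α/β² = 0.030904.

0.030904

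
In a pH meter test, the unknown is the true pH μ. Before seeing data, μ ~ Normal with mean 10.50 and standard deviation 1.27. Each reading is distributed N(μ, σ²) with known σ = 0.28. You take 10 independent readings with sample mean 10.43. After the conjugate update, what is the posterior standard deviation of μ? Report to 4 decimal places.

0.0883

For Normal data with known variance σ², a Normal(μ₀, σ₀²) prior on μ is conjugate. Posterior precision = 1/σ₀² + n/σ²; posterior mean is the precision-weighted average of μ₀ and x̄.
σ₀² = 1.27² = 1.6129, σ² = 0.28² = 0.0784; σ² + n·σ₀² = 0.0784 + 10·1.6129 = 16.2074.
Posterior precision = 1/σ₀² + n/σ² = 1/1.6129 + 10/0.0784 = (σ² + n·σ₀²)/(σ₀²σ²) = 16.2074/(1.6129·0.0784); posterior variance σₙ² = σ₀²σ²/(σ² + n·σ₀²) = 1.6129·0.0784/16.2074 = 0.007802.
Posterior SD = √σₙ² = √(1.6129·0.0784/16.2074) = 0.0883.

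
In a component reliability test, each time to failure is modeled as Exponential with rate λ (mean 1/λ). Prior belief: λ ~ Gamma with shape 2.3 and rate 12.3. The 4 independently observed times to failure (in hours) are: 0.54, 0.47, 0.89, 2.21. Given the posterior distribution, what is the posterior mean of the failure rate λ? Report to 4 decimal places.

0.3839

With a Gamma(shape α, rate β) prior on the exponential rate λ, the posterior after n observations with total T = Σxᵢ is Gamma(α+n, β+T).
Sum of observations T = 4.11 hours; n = 4.
Posterior: Gamma(2.3+4, 12.3+4.11) = Gamma(6.3, 16.41).
Posterior mean of λ = α/β = 6.3/16.41 = 0.3839.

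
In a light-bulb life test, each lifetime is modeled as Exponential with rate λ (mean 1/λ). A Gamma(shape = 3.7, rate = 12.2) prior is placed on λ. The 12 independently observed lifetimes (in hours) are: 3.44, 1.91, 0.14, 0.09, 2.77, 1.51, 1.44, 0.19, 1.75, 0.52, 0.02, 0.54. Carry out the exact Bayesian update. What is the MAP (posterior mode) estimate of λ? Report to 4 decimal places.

0.5543

With a Gamma(shape α, rate β) prior on the exponential rate λ, the posterior after n observations with total T = Σxᵢ is Gamma(α+n, β+T).
Sum of observations T = 14.32 hours; n = 12.
Posterior: Gamma(3.7+12, 12.2+14.32) = Gamma(15.7, 26.52).
Mode = (α−1)/β = 0.5543.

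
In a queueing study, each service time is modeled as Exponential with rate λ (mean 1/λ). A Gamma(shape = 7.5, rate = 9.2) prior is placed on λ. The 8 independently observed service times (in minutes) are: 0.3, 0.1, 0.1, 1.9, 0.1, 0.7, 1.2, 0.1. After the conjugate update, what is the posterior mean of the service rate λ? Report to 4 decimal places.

With a Gamma(shape α, rate β) prior on the exponential rate λ, the posterior after n observations with total T = Σxᵢ is Gamma(α+n, β+T).
Sum of observations T = 4.5 minutes; n = 8.
Posterior: Gamma(7.5+8, 9.2+4.5) = Gamma(15.5, 13.7).
Posterior mean of λ = α/β = 15.5/13.7 = 1.1314.

1.1314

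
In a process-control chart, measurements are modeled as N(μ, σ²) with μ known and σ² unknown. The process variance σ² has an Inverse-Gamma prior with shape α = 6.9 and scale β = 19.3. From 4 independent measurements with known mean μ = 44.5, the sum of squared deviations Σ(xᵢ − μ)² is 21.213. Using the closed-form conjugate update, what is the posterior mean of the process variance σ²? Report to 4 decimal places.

3.7856

With known mean μ and an Inverse-Gamma(α, β) prior on σ², the Normal likelihood is conjugate: posterior is Inv-Gamma(α + n/2, β + Σ(xᵢ−μ)²/2).
Posterior: Inv-Gamma(6.9 + 4/2, 19.3 + 21.213/2) = Inv-Gamma(8.90, 29.9065).
E[σ²|data] = β/(α−1) = 29.9065/7.90 = 3.7856.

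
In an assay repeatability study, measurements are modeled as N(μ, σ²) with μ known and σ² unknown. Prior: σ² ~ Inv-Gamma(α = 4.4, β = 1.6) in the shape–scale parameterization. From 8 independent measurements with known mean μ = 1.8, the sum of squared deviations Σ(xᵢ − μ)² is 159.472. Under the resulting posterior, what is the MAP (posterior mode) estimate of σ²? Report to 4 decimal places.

With known mean μ and an Inverse-Gamma(α, β) prior on σ², the Normal likelihood is conjugate: posterior is Inv-Gamma(α + n/2, β + Σ(xᵢ−μ)²/2).
Posterior: Inv-Gamma(4.4 + 8/2, 1.6 + 159.472/2) = Inv-Gamma(8.40, 81.3360).
Mode = β/(α+1) = 81.3360/9.40 = 8.6528.

8.6528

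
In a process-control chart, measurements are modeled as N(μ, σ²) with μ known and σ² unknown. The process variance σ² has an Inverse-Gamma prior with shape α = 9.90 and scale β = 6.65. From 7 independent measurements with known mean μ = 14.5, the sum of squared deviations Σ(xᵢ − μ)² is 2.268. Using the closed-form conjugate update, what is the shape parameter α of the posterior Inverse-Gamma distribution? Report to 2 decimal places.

With known mean μ and an Inverse-Gamma(α, β) prior on σ², the Normal likelihood is conjugate: posterior is Inv-Gamma(α + n/2, β + Σ(xᵢ−μ)²/2).
Posterior: Inv-Gamma(9.90 + 7/2, 6.65 + 2.268/2) = Inv-Gamma(13.40, 7.7840).
Posterior α = 13.40.

13.40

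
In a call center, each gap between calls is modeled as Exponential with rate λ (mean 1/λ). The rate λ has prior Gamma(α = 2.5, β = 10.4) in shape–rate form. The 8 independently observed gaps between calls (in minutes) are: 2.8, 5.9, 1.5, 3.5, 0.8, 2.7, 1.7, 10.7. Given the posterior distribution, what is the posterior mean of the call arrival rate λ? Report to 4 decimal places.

With a Gamma(shape α, rate β) prior on the exponential rate λ, the posterior after n observations with total T = Σxᵢ is Gamma(α+n, β+T).
Sum of observations T = 29.6 minutes; n = 8.
Posterior: Gamma(2.5+8, 10.4+29.6) = Gamma(10.5, 40.0).
Posterior mean of λ = α/β = 10.5/40.0 = 0.2625.

0.2625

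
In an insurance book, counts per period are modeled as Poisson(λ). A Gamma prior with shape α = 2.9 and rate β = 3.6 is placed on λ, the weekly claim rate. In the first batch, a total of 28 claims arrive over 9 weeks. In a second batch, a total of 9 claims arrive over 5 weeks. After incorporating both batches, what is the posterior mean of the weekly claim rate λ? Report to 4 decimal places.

With a Gamma(shape α, rate β) prior, the Poisson likelihood is conjugate: the posterior is Gamma(α + ΣXᵢ, β + n).
After batch 1: Gamma(α+S, β+n) = Gamma(2.9+28, 3.6+9) = Gamma(30.9, 12.6).
After batch 2: Gamma(α+S, β+n) = Gamma(30.9+9, 12.6+5) = Gamma(39.9, 17.6).
Posterior mean = α/β = 39.9/17.6 = 2.2670.

2.2670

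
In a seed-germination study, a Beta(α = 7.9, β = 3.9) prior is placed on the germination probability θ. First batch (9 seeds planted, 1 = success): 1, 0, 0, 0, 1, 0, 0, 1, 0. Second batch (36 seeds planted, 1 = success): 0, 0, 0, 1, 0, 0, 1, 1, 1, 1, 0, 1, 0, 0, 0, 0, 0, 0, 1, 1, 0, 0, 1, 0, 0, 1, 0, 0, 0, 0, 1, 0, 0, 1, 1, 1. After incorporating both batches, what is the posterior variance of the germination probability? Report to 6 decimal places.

0.004260

The Beta prior is conjugate to a Binomial/Bernoulli likelihood; the update adds successes to α and failures to β.
After batch 1: Beta(7.9+3, 3.9+6) = Beta(10.9, 9.9).
After batch 2: Beta(10.9+14, 9.9+22) = Beta(24.9, 31.9).
Var = αβ/((α+β)²(α+β+1)) = 24.9·31.9/(56.8²·57.8) = 0.004260.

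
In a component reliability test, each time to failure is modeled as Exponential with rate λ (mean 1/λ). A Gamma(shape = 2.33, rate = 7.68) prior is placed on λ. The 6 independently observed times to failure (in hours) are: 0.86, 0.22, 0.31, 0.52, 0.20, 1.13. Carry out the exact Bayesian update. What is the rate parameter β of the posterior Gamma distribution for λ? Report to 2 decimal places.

With a Gamma(shape α, rate β) prior on the exponential rate λ, the posterior after n observations with total T = Σxᵢ is Gamma(α+n, β+T).
Sum of observations T = 3.24 hours; n = 6.
Posterior: Gamma(2.33+6, 7.68+3.24) = Gamma(8.33, 10.92).
Posterior β = 10.92.

10.92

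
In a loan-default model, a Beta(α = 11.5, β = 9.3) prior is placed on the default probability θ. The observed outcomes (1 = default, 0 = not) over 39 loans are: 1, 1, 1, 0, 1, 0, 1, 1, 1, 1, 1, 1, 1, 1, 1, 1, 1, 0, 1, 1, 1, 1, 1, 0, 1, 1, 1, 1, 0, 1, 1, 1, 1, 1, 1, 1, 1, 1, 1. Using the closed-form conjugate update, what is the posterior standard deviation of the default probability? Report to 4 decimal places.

0.0547

The Beta prior is conjugate to a Binomial/Bernoulli likelihood; the update adds successes to α and failures to β.
Posterior: Beta(α+k, β+n−k) = Beta(11.5+34, 9.3+5) = Beta(45.5, 14.3).
Var = αβ/((α+β)²(α+β+1)) = 45.5·14.3/(59.8²·60.8) = 0.00299255; SD = √0.00299255 = 0.0547.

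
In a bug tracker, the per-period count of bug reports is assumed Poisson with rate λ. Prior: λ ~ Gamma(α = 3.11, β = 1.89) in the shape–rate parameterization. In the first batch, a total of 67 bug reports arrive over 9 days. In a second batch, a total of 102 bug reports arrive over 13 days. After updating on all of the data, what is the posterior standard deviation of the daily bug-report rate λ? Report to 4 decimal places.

With a Gamma(shape α, rate β) prior, the Poisson likelihood is conjugate: the posterior is Gamma(α + ΣXᵢ, β + n).
After batch 1: Gamma(α+S, β+n) = Gamma(3.11+67, 1.89+9) = Gamma(70.11, 10.89).
After batch 2: Gamma(α+S, β+n) = Gamma(70.11+102, 10.89+13) = Gamma(172.11, 23.89).
SD = √α/β = √172.11/23.89 = 0.5491.

0.5491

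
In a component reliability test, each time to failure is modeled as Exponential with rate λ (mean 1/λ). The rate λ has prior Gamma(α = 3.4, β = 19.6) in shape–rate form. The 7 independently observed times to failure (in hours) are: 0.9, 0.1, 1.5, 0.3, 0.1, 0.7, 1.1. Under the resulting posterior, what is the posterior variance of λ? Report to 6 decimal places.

0.017612

With a Gamma(shape α, rate β) prior on the exponential rate λ, the posterior after n observations with total T = Σxᵢ is Gamma(α+n, β+T).
Sum of observations T = 4.7 hours; n = 7.
Posterior: Gamma(3.4+7, 19.6+4.7) = Gamma(10.4, 24.3).
Var = α/β² = 0.017612.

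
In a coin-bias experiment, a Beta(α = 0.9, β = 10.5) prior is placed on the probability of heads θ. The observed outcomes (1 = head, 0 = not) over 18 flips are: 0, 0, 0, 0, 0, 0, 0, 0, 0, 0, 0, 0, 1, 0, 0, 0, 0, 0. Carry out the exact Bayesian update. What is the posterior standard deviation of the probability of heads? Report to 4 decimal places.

The Beta prior is conjugate to a Binomial/Bernoulli likelihood; the update adds successes to α and failures to β.
Posterior: Beta(α+k, β+n−k) = Beta(0.9+1, 10.5+17) = Beta(1.9, 27.5).
Var = αβ/((α+β)²(α+β+1)) = 1.9·27.5/(29.4²·30.4) = 0.00198847; SD = √0.00198847 = 0.0446.

0.0446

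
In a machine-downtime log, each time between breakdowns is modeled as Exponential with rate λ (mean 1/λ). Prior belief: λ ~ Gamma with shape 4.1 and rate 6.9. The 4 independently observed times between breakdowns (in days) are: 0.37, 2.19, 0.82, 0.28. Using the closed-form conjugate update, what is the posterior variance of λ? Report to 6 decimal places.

With a Gamma(shape α, rate β) prior on the exponential rate λ, the posterior after n observations with total T = Σxᵢ is Gamma(α+n, β+T).
Sum of observations T = 3.66 days; n = 4.
Posterior: Gamma(4.1+4, 6.9+3.66) = Gamma(8.1, 10.56).
Var = α/β² = 0.072637.

0.072637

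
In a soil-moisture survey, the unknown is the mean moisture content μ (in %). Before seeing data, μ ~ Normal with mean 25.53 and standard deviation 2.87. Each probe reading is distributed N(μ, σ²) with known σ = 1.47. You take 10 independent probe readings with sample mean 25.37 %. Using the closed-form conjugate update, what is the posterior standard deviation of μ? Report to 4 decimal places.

0.4589

For Normal data with known variance σ², a Normal(μ₀, σ₀²) prior on μ is conjugate. Posterior precision = 1/σ₀² + n/σ²; posterior mean is the precision-weighted average of μ₀ and x̄.
σ₀² = 2.87² = 8.2369, σ² = 1.47² = 2.1609; σ² + n·σ₀² = 2.1609 + 10·8.2369 = 84.5299.
Posterior precision = 1/σ₀² + n/σ² = 1/8.2369 + 10/2.1609 = (σ² + n·σ₀²)/(σ₀²σ²) = 84.5299/(8.2369·2.1609); posterior variance σₙ² = σ₀²σ²/(σ² + n·σ₀²) = 8.2369·2.1609/84.5299 = 0.210566.
Posterior SD = √σₙ² = √(8.2369·2.1609/84.5299) = 0.4589.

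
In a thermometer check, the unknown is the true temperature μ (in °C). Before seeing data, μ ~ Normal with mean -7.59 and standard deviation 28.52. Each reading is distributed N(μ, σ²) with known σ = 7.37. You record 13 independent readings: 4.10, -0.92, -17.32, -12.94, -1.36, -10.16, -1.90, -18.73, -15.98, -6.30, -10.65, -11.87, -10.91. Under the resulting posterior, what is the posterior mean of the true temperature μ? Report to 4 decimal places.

For Normal data with known variance σ², a Normal(μ₀, σ₀²) prior on μ is conjugate. Posterior precision = 1/σ₀² + n/σ²; posterior mean is the precision-weighted average of μ₀ and x̄.
Σxᵢ = 4.10 + (-0.92) + (-17.32) + (-12.94) + (-1.36) + (-10.16) + (-1.90) + (-18.73) + (-15.98) + (-6.30) + (-10.65) + (-11.87) + (-10.91) = -114.94, so n·x̄ = -114.94.
σ₀² = 28.52² = 813.3904, σ² = 7.37² = 54.3169; σ² + n·σ₀² = 54.3169 + 13·813.3904 = 10628.3921.
Posterior mean = (μ₀/σ₀² + n·x̄/σ²)/(1/σ₀² + n/σ²) = (σ²·μ₀ + σ₀²·n·x̄)/(σ² + n·σ₀²) = (54.3169·(-7.59) + 813.3904·(-114.94))/10628.3921 = -93903.357847/10628.3921 = -8.8351.

-8.8351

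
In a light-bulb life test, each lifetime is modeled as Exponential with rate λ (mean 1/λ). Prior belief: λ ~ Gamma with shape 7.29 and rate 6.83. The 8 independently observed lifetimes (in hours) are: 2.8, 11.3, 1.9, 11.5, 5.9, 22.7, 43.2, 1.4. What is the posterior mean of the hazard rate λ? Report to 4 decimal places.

With a Gamma(shape α, rate β) prior on the exponential rate λ, the posterior after n observations with total T = Σxᵢ is Gamma(α+n, β+T).
Sum of observations T = 100.7 hours; n = 8.
Posterior: Gamma(7.29+8, 6.83+100.7) = Gamma(15.29, 107.53).
Posterior mean of λ = α/β = 15.29/107.53 = 0.1422.

0.1422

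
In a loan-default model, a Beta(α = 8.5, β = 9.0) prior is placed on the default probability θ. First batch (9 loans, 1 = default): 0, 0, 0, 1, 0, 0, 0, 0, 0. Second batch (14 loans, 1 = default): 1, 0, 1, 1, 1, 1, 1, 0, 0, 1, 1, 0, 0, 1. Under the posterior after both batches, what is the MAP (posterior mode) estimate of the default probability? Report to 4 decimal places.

0.4545

The Beta prior is conjugate to a Binomial/Bernoulli likelihood; the update adds successes to α and failures to β.
After batch 1: Beta(8.5+1, 9.0+8) = Beta(9.5, 17.0).
After batch 2: Beta(9.5+9, 17.0+5) = Beta(18.5, 22.0).
Mode of Beta(a,b) for a,b>1 is (a−1)/(a+b−2) = 17.5/38.5 = 0.4545.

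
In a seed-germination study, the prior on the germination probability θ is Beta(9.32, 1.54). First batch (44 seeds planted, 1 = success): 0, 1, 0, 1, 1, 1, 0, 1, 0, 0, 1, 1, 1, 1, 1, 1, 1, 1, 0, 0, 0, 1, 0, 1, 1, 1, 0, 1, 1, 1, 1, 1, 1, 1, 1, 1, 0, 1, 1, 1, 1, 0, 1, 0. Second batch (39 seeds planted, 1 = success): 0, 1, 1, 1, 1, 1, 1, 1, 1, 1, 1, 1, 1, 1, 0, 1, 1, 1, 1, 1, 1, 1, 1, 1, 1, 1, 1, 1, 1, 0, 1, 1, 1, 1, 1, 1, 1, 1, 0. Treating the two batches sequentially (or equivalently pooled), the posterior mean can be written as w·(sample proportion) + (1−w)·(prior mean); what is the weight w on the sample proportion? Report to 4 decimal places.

0.8843

The Beta prior is conjugate to a Binomial/Bernoulli likelihood; the update adds successes to α and failures to β.
Total number of seeds planted: n = 44 + 39 = 83.
Posterior mean = (α₀+k)/(α₀+β₀+n) = [n/(α₀+β₀+n)]·(k/n) + [(α₀+β₀)/(α₀+β₀+n)]·α₀/(α₀+β₀), so only n and the prior enter the weight.
The weight on the data is w = n/(α₀+β₀+n) = 83/(9.32+1.54+83) = 83/93.86 = 0.8843.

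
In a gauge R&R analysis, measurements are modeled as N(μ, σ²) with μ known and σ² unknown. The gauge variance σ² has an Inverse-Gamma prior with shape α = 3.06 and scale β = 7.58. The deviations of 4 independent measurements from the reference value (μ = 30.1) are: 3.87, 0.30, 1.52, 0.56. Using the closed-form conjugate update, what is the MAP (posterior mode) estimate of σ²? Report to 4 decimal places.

With known mean μ and an Inverse-Gamma(α, β) prior on σ², the Normal likelihood is conjugate: posterior is Inv-Gamma(α + n/2, β + Σ(xᵢ−μ)²/2).
Σ(xᵢ−μ)² = (3.87)² + (0.30)² + (1.52)² + (0.56)² = 17.6909.
Posterior: Inv-Gamma(3.06 + 4/2, 7.58 + 17.6909/2) = Inv-Gamma(5.06, 16.42545).
Mode = β/(α+1) = 16.42545/6.06 = 2.7105.

2.7105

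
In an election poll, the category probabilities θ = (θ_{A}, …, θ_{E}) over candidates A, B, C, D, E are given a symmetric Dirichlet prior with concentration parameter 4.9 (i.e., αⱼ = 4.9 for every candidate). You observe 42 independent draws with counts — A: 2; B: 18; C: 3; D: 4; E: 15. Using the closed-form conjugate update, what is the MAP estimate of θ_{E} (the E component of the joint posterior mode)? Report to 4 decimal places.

The Dirichlet prior is conjugate to the Multinomial likelihood: each posterior αⱼ = prior αⱼ + observed count nⱼ.
Posterior concentration: (6.9, 22.9, 7.9, 8.9, 19.9), total = 66.5.
Joint mode component: (α_{E}−1)/(Σα−K) = 18.9/61.5 = 0.3073.

0.3073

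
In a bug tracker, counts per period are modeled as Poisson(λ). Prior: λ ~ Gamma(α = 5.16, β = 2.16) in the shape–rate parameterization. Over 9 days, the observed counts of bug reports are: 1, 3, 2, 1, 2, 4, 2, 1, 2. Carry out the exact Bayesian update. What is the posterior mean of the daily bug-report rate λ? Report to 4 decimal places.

With a Gamma(shape α, rate β) prior, the Poisson likelihood is conjugate: the posterior is Gamma(α + ΣXᵢ, β + n).
Sum of counts S = 18 over n = 9 days.
Posterior: Gamma(α+S, β+n) = Gamma(5.16+18, 2.16+9) = Gamma(23.16, 11.16).
Posterior mean = α/β = 23.16/11.16 = 2.0753.

2.0753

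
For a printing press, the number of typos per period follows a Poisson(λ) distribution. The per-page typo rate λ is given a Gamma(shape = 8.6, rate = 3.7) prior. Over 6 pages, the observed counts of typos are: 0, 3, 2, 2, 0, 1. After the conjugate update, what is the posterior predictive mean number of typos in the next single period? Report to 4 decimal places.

With a Gamma(shape α, rate β) prior, the Poisson likelihood is conjugate: the posterior is Gamma(α + ΣXᵢ, β + n).
Sum of counts S = 8 over n = 6 pages.
Posterior: Gamma(α+S, β+n) = Gamma(8.6+8, 3.7+6) = Gamma(16.6, 9.7).
The predictive distribution for one future period is NegBinom with mean α/β = 1.7113.

1.7113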